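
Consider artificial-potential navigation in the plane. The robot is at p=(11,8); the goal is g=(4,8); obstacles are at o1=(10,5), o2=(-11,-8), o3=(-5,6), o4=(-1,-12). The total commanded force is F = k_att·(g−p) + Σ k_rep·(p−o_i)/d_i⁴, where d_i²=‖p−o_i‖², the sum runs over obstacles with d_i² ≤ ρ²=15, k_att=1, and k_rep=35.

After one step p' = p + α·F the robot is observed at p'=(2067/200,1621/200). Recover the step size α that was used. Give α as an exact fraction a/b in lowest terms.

F_att = 1·(g−p) = 1·(-7,0) = (-7.0000,0.0000)
o1: d²=10 ≤ ρ²=15; F_rep = 35·(1,3)/10² = (0.3500,1.0500)
o2: d²=740 > ρ²=15 → inactive
o3: d²=260 > ρ²=15 → inactive
o4: d²=544 > ρ²=15 → inactive
F = F_att + ΣF_rep = (-6.6500,1.0500)
Δp = p'−p = (-0.6650,0.1050); α = Δx/Fx = (-133/200) / (-133/20) = 1/10
check: Δy/Fy = (21/200) / (21/20) = 1/10 ✓

α = 1/10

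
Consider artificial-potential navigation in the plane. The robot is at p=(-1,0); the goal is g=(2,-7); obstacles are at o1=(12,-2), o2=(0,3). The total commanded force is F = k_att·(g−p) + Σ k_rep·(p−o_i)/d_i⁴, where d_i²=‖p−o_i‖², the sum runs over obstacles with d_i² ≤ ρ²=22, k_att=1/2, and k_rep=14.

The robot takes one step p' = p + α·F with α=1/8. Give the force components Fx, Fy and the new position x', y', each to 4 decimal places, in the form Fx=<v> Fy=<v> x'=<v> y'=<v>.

F_att = 1/2·(g−p) = 1/2·(3,-7) = (1.5000,-3.5000)
o1: d²=173 > ρ²=22 → inactive
o2: d²=10 ≤ ρ²=22; F_rep = 14·(-1,-3)/10² = (-0.1400,-0.4200)
F = F_att + ΣF_rep = (1.3600,-3.9200)
p' = p + 1/8·F = (-0.8300,-0.4900)

Fx=1.3600 Fy=-3.9200 x'=-0.8300 y'=-0.4900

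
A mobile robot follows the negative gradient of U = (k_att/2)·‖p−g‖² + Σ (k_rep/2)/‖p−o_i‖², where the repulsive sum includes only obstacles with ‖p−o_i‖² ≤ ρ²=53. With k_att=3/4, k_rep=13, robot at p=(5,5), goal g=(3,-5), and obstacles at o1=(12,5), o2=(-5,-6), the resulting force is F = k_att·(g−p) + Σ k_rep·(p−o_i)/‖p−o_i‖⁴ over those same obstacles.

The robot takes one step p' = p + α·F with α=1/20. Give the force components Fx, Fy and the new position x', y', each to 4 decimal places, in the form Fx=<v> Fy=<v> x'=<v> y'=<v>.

F_att = 3/4·(g−p) = 3/4·(-2,-10) = (-1.5000,-7.5000)
o1: d²=49 ≤ ρ²=53; F_rep = 13·(-7,0)/49² = (-0.0379,0.0000)
o2: d²=221 > ρ²=53 → inactive
F = F_att + ΣF_rep = (-1.5379,-7.5000)
p' = p + 1/20·F = (4.9231,4.6250)

Fx=-1.5379 Fy=-7.5000 x'=4.9231 y'=4.6250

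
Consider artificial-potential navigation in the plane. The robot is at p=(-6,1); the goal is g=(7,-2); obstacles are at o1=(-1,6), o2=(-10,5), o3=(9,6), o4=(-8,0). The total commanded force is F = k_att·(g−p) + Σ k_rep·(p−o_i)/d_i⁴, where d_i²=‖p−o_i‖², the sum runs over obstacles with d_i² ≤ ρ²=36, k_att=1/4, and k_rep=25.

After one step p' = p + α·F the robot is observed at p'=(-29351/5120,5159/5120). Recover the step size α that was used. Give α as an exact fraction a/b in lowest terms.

F_att = 1/4·(g−p) = 1/4·(13,-3) = (3.2500,-0.7500)
o1: d²=50 > ρ²=36 → inactive
o2: d²=32 ≤ ρ²=36; F_rep = 25·(4,-4)/32² = (0.0977,-0.0977)
o3: d²=250 > ρ²=36 → inactive
o4: d²=5 ≤ ρ²=36; F_rep = 25·(2,1)/5² = (2.0000,1.0000)
F = F_att + ΣF_rep = (5.3477,0.1523)
Δp = p'−p = (0.2674,0.0076); α = Δx/Fx = (1369/5120) / (1369/256) = 1/20
check: Δy/Fy = (39/5120) / (39/256) = 1/20 ✓

α = 1/20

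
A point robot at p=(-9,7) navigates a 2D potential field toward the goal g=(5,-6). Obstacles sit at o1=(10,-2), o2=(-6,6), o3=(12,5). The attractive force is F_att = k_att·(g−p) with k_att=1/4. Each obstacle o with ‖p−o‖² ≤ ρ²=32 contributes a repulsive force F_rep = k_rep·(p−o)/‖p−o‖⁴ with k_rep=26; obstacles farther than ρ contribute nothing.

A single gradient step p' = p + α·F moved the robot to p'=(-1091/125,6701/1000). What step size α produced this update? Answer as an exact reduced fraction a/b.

α = 1/10

F_att = 1/4·(g−p) = 1/4·(14,-13) = (3.5000,-3.2500)
o1: d²=442 > ρ²=32 → inactive
o2: d²=10 ≤ ρ²=32; F_rep = 26·(-3,1)/10² = (-0.7800,0.2600)
o3: d²=445 > ρ²=32 → inactive
F = F_att + ΣF_rep = (2.7200,-2.9900)
Δp = p'−p = (0.2720,-0.2990); α = Δx/Fx = (34/125) / (68/25) = 1/10
check: Δy/Fy = (-299/1000) / (-299/100) = 1/10 ✓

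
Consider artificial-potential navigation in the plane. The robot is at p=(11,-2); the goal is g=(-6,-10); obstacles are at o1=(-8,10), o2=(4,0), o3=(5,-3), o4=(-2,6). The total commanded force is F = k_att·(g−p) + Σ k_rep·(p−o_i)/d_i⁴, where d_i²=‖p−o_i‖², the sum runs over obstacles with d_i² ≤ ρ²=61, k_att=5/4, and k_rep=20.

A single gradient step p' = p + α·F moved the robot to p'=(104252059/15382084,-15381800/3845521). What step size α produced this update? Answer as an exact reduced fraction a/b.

F_att = 5/4·(g−p) = 5/4·(-17,-8) = (-21.2500,-10.0000)
o1: d²=505 > ρ²=61 → inactive
o2: d²=53 ≤ ρ²=61; F_rep = 20·(7,-2)/53² = (0.0498,-0.0142)
o3: d²=37 ≤ ρ²=61; F_rep = 20·(6,1)/37² = (0.0877,0.0146)
o4: d²=233 > ρ²=61 → inactive
F = F_att + ΣF_rep = (-21.1125,-9.9996)
Δp = p'−p = (-4.2225,-1.9999); α = Δx/Fx = (-64950865/15382084) / (-324754325/15382084) = 1/5
check: Δy/Fy = (-7690758/3845521) / (-38453790/3845521) = 1/5 ✓

α = 1/5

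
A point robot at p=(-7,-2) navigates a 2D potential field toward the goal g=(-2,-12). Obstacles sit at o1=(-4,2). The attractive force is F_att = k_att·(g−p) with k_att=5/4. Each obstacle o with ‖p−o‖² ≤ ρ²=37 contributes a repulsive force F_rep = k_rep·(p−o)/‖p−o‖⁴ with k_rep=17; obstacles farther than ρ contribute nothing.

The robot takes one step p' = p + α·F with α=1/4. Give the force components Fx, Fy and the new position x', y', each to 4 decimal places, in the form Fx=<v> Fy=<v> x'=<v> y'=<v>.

Fx=6.1684 Fy=-12.6088 x'=-5.4579 y'=-5.1522

F_att = 5/4·(g−p) = 5/4·(5,-10) = (6.2500,-12.5000)
o1: d²=25 ≤ ρ²=37; F_rep = 17·(-3,-4)/25² = (-0.0816,-0.1088)
F = F_att + ΣF_rep = (6.1684,-12.6088)
p' = p + 1/4·F = (-5.4579,-5.1522)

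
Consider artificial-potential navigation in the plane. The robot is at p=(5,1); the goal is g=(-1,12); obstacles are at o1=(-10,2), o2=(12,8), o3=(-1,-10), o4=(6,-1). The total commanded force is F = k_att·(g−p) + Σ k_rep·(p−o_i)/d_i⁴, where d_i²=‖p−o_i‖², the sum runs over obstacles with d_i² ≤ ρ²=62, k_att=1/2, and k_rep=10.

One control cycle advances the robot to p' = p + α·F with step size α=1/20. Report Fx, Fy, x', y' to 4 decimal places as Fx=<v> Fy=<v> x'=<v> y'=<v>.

Fx=-3.4000 Fy=6.3000 x'=4.8300 y'=1.3150

F_att = 1/2·(g−p) = 1/2·(-6,11) = (-3.0000,5.5000)
o1: d²=226 > ρ²=62 → inactive
o2: d²=98 > ρ²=62 → inactive
o3: d²=157 > ρ²=62 → inactive
o4: d²=5 ≤ ρ²=62; F_rep = 10·(-1,2)/5² = (-0.4000,0.8000)
F = F_att + ΣF_rep = (-3.4000,6.3000)
p' = p + 1/20·F = (4.8300,1.3150)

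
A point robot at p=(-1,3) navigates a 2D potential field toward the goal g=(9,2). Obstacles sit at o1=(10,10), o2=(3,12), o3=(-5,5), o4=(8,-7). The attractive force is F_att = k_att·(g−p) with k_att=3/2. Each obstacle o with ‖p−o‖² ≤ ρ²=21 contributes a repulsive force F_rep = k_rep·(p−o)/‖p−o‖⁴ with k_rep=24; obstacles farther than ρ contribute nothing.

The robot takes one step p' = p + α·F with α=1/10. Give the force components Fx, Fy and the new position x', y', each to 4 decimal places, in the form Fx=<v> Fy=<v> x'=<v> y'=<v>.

F_att = 3/2·(g−p) = 3/2·(10,-1) = (15.0000,-1.5000)
o1: d²=170 > ρ²=21 → inactive
o2: d²=97 > ρ²=21 → inactive
o3: d²=20 ≤ ρ²=21; F_rep = 24·(4,-2)/20² = (0.2400,-0.1200)
o4: d²=181 > ρ²=21 → inactive
F = F_att + ΣF_rep = (15.2400,-1.6200)
p' = p + 1/10·F = (0.5240,2.8380)

Fx=15.2400 Fy=-1.6200 x'=0.5240 y'=2.8380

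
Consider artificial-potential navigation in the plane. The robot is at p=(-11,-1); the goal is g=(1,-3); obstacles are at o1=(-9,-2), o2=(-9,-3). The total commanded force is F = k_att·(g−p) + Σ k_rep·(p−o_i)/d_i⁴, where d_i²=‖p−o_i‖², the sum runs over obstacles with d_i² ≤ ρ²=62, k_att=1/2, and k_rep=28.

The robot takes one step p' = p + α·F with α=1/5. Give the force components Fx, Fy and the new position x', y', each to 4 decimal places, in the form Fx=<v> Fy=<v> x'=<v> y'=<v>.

F_att = 1/2·(g−p) = 1/2·(12,-2) = (6.0000,-1.0000)
o1: d²=5 ≤ ρ²=62; F_rep = 28·(-2,1)/5² = (-2.2400,1.1200)
o2: d²=8 ≤ ρ²=62; F_rep = 28·(-2,2)/8² = (-0.8750,0.8750)
F = F_att + ΣF_rep = (2.8850,0.9950)
p' = p + 1/5·F = (-10.4230,-0.8010)

Fx=2.8850 Fy=0.9950 x'=-10.4230 y'=-0.8010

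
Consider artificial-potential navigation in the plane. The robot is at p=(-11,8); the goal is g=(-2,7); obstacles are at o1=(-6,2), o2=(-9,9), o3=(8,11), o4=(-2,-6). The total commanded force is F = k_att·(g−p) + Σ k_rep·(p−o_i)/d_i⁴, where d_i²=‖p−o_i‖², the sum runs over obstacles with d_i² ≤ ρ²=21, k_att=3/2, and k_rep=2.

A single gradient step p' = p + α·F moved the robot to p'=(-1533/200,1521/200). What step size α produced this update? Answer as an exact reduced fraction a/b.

F_att = 3/2·(g−p) = 3/2·(9,-1) = (13.5000,-1.5000)
o1: d²=61 > ρ²=21 → inactive
o2: d²=5 ≤ ρ²=21; F_rep = 2·(-2,-1)/5² = (-0.1600,-0.0800)
o3: d²=370 > ρ²=21 → inactive
o4: d²=277 > ρ²=21 → inactive
F = F_att + ΣF_rep = (13.3400,-1.5800)
Δp = p'−p = (3.3350,-0.3950); α = Δx/Fx = (667/200) / (667/50) = 1/4
check: Δy/Fy = (-79/200) / (-79/50) = 1/4 ✓

α = 1/4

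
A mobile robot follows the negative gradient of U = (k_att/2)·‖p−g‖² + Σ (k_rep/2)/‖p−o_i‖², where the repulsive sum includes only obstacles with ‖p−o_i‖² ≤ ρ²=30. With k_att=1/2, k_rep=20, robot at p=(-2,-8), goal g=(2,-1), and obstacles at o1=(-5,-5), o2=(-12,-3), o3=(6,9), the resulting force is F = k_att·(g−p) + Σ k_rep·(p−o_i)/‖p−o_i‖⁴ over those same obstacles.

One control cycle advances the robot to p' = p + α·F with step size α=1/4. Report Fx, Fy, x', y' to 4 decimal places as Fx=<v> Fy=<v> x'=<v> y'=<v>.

F_att = 1/2·(g−p) = 1/2·(4,7) = (2.0000,3.5000)
o1: d²=18 ≤ ρ²=30; F_rep = 20·(3,-3)/18² = (0.1852,-0.1852)
o2: d²=125 > ρ²=30 → inactive
o3: d²=353 > ρ²=30 → inactive
F = F_att + ΣF_rep = (2.1852,3.3148)
p' = p + 1/4·F = (-1.4537,-7.1713)

Fx=2.1852 Fy=3.3148 x'=-1.4537 y'=-7.1713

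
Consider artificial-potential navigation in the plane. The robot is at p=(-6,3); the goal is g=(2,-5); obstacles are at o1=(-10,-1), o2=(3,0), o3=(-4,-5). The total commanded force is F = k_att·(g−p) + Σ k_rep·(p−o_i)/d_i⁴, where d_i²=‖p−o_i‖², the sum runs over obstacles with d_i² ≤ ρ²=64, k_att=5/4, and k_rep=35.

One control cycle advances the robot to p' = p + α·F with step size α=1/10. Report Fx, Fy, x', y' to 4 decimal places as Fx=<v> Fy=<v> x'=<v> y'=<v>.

F_att = 5/4·(g−p) = 5/4·(8,-8) = (10.0000,-10.0000)
o1: d²=32 ≤ ρ²=64; F_rep = 35·(4,4)/32² = (0.1367,0.1367)
o2: d²=90 > ρ²=64 → inactive
o3: d²=68 > ρ²=64 → inactive
F = F_att + ΣF_rep = (10.1367,-9.8633)
p' = p + 1/10·F = (-4.9863,2.0137)

Fx=10.1367 Fy=-9.8633 x'=-4.9863 y'=2.0137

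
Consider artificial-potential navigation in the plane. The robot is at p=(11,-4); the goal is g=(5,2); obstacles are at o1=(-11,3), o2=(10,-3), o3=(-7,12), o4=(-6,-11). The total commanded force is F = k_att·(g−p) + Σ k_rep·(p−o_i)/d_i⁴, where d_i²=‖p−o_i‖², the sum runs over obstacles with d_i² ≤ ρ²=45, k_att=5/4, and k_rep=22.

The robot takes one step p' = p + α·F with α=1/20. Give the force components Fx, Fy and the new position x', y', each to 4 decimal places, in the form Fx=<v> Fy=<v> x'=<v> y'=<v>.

Fx=-2.0000 Fy=2.0000 x'=10.9000 y'=-3.9000

F_att = 5/4·(g−p) = 5/4·(-6,6) = (-7.5000,7.5000)
o1: d²=533 > ρ²=45 → inactive
o2: d²=2 ≤ ρ²=45; F_rep = 22·(1,-1)/2² = (5.5000,-5.5000)
o3: d²=580 > ρ²=45 → inactive
o4: d²=338 > ρ²=45 → inactive
F = F_att + ΣF_rep = (-2.0000,2.0000)
p' = p + 1/20·F = (10.9000,-3.9000)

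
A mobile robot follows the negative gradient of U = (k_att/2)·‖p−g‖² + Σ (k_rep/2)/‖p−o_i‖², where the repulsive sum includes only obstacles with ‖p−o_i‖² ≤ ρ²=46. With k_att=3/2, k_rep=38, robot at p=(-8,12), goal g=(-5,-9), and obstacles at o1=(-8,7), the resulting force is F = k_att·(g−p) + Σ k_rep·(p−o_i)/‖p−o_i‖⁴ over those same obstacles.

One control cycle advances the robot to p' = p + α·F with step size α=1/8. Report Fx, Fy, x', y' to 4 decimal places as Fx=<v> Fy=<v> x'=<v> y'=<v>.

Fx=4.5000 Fy=-31.1960 x'=-7.4375 y'=8.1005

F_att = 3/2·(g−p) = 3/2·(3,-21) = (4.5000,-31.5000)
o1: d²=25 ≤ ρ²=46; F_rep = 38·(0,5)/25² = (0.0000,0.3040)
F = F_att + ΣF_rep = (4.5000,-31.1960)
p' = p + 1/8·F = (-7.4375,8.1005)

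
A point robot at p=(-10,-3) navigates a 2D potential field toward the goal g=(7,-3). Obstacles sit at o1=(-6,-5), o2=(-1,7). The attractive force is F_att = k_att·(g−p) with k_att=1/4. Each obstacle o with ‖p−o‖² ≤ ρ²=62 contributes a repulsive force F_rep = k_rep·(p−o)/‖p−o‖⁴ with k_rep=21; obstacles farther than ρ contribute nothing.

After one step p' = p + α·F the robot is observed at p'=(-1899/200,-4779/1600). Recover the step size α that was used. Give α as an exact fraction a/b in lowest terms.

F_att = 1/4·(g−p) = 1/4·(17,0) = (4.2500,0.0000)
o1: d²=20 ≤ ρ²=62; F_rep = 21·(-4,2)/20² = (-0.2100,0.1050)
o2: d²=181 > ρ²=62 → inactive
F = F_att + ΣF_rep = (4.0400,0.1050)
Δp = p'−p = (0.5050,0.0131); α = Δx/Fx = (101/200) / (101/25) = 1/8
check: Δy/Fy = (21/1600) / (21/200) = 1/8 ✓

α = 1/8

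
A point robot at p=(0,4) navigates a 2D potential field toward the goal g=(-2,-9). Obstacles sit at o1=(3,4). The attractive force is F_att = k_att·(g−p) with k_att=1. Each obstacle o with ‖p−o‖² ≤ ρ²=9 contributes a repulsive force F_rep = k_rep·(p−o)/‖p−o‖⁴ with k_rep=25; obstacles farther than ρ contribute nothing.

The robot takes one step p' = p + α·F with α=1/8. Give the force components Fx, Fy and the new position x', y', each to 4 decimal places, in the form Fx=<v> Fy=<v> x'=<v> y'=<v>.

Fx=-2.9259 Fy=-13.0000 x'=-0.3657 y'=2.3750

F_att = 1·(g−p) = 1·(-2,-13) = (-2.0000,-13.0000)
o1: d²=9 ≤ ρ²=9; F_rep = 25·(-3,0)/9² = (-0.9259,0.0000)
F = F_att + ΣF_rep = (-2.9259,-13.0000)
p' = p + 1/8·F = (-0.3657,2.3750)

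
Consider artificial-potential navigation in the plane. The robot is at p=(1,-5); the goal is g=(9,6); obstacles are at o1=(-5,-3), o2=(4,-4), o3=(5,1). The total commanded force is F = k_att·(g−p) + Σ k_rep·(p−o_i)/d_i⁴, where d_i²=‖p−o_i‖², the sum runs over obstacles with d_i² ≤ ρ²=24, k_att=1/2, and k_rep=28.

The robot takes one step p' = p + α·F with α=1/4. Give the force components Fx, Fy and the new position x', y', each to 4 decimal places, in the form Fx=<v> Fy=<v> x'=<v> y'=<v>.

Fx=3.1600 Fy=5.2200 x'=1.7900 y'=-3.6950

F_att = 1/2·(g−p) = 1/2·(8,11) = (4.0000,5.5000)
o1: d²=40 > ρ²=24 → inactive
o2: d²=10 ≤ ρ²=24; F_rep = 28·(-3,-1)/10² = (-0.8400,-0.2800)
o3: d²=52 > ρ²=24 → inactive
F = F_att + ΣF_rep = (3.1600,5.2200)
p' = p + 1/4·F = (1.7900,-3.6950)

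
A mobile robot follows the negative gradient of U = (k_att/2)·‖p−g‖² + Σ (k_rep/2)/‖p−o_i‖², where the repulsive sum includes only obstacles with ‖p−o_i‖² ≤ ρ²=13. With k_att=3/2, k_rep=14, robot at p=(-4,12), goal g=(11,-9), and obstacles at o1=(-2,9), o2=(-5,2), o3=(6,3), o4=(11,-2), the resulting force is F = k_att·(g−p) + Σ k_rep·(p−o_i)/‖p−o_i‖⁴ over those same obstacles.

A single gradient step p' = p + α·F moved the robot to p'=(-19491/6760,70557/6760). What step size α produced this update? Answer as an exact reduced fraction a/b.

F_att = 3/2·(g−p) = 3/2·(15,-21) = (22.5000,-31.5000)
o1: d²=13 ≤ ρ²=13; F_rep = 14·(-2,3)/13² = (-0.1657,0.2485)
o2: d²=101 > ρ²=13 → inactive
o3: d²=181 > ρ²=13 → inactive
o4: d²=421 > ρ²=13 → inactive
F = F_att + ΣF_rep = (22.3343,-31.2515)
Δp = p'−p = (1.1167,-1.5626); α = Δx/Fx = (7549/6760) / (7549/338) = 1/20
check: Δy/Fy = (-10563/6760) / (-10563/338) = 1/20 ✓

α = 1/20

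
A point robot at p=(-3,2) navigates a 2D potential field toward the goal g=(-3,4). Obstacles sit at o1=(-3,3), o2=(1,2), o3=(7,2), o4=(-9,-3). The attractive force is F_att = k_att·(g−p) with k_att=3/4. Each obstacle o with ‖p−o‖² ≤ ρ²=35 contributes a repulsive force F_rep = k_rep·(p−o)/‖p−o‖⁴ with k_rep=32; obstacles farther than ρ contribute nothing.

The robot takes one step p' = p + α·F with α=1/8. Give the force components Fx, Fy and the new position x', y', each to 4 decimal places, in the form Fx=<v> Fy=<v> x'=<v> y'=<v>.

Fx=-0.5000 Fy=-30.5000 x'=-3.0625 y'=-1.8125

F_att = 3/4·(g−p) = 3/4·(0,2) = (0.0000,1.5000)
o1: d²=1 ≤ ρ²=35; F_rep = 32·(0,-1)/1² = (0.0000,-32.0000)
o2: d²=16 ≤ ρ²=35; F_rep = 32·(-4,0)/16² = (-0.5000,0.0000)
o3: d²=100 > ρ²=35 → inactive
o4: d²=61 > ρ²=35 → inactive
F = F_att + ΣF_rep = (-0.5000,-30.5000)
p' = p + 1/8·F = (-3.0625,-1.8125)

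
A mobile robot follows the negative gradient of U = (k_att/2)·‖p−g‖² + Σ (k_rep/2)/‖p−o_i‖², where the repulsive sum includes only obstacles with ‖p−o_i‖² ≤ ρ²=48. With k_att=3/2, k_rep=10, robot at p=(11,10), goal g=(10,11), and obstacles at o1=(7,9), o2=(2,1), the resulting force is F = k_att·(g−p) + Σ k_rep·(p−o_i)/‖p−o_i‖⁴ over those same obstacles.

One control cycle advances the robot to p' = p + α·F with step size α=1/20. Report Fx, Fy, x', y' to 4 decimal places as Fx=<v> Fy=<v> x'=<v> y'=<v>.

Fx=-1.3616 Fy=1.5346 x'=10.9319 y'=10.0767

F_att = 3/2·(g−p) = 3/2·(-1,1) = (-1.5000,1.5000)
o1: d²=17 ≤ ρ²=48; F_rep = 10·(4,1)/17² = (0.1384,0.0346)
o2: d²=162 > ρ²=48 → inactive
F = F_att + ΣF_rep = (-1.3616,1.5346)
p' = p + 1/20·F = (10.9319,10.0767)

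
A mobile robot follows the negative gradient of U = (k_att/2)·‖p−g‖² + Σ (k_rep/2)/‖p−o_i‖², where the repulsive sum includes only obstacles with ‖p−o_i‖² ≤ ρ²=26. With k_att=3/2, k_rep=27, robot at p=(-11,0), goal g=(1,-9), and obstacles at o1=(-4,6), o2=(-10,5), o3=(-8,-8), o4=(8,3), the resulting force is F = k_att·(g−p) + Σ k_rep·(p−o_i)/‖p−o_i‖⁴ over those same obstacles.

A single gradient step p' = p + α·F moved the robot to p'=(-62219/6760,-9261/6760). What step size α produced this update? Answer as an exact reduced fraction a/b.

F_att = 3/2·(g−p) = 3/2·(12,-9) = (18.0000,-13.5000)
o1: d²=85 > ρ²=26 → inactive
o2: d²=26 ≤ ρ²=26; F_rep = 27·(-1,-5)/26² = (-0.0399,-0.1997)
o3: d²=73 > ρ²=26 → inactive
o4: d²=370 > ρ²=26 → inactive
F = F_att + ΣF_rep = (17.9601,-13.6997)
Δp = p'−p = (1.7960,-1.3700); α = Δx/Fx = (12141/6760) / (12141/676) = 1/10
check: Δy/Fy = (-9261/6760) / (-9261/676) = 1/10 ✓

α = 1/10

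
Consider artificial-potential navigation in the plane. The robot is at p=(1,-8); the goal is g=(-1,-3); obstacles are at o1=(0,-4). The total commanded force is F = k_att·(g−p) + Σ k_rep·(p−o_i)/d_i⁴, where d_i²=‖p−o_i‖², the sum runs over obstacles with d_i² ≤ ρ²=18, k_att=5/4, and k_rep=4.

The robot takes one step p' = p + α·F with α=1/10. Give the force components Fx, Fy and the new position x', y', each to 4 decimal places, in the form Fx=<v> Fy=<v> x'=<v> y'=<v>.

F_att = 5/4·(g−p) = 5/4·(-2,5) = (-2.5000,6.2500)
o1: d²=17 ≤ ρ²=18; F_rep = 4·(1,-4)/17² = (0.0138,-0.0554)
F = F_att + ΣF_rep = (-2.4862,6.1946)
p' = p + 1/10·F = (0.7514,-7.3805)

Fx=-2.4862 Fy=6.1946 x'=0.7514 y'=-7.3805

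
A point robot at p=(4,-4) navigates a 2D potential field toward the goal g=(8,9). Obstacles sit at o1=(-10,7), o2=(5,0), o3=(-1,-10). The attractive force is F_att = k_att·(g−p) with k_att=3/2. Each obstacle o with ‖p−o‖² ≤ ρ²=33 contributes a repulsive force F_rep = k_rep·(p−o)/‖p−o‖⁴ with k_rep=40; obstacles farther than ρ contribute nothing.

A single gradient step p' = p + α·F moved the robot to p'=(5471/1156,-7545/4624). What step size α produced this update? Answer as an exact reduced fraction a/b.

α = 1/8

F_att = 3/2·(g−p) = 3/2·(4,13) = (6.0000,19.5000)
o1: d²=317 > ρ²=33 → inactive
o2: d²=17 ≤ ρ²=33; F_rep = 40·(-1,-4)/17² = (-0.1384,-0.5536)
o3: d²=61 > ρ²=33 → inactive
F = F_att + ΣF_rep = (5.8616,18.9464)
Δp = p'−p = (0.7327,2.3683); α = Δx/Fx = (847/1156) / (1694/289) = 1/8
check: Δy/Fy = (10951/4624) / (10951/578) = 1/8 ✓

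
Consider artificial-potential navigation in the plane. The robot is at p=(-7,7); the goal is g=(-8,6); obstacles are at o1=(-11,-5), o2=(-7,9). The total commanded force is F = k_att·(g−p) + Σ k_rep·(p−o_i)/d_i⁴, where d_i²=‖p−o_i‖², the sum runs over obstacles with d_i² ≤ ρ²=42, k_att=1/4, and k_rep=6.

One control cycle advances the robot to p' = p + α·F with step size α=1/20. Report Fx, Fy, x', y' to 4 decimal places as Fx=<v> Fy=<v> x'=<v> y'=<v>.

F_att = 1/4·(g−p) = 1/4·(-1,-1) = (-0.2500,-0.2500)
o1: d²=160 > ρ²=42 → inactive
o2: d²=4 ≤ ρ²=42; F_rep = 6·(0,-2)/4² = (0.0000,-0.7500)
F = F_att + ΣF_rep = (-0.2500,-1.0000)
p' = p + 1/20·F = (-7.0125,6.9500)

Fx=-0.2500 Fy=-1.0000 x'=-7.0125 y'=6.9500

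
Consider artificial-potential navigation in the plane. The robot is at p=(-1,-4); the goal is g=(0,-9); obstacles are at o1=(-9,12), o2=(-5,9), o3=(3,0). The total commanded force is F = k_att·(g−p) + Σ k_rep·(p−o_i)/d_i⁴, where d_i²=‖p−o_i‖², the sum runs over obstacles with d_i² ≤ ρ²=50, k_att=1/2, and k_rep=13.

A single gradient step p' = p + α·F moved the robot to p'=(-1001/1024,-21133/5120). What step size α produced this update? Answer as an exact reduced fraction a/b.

F_att = 1/2·(g−p) = 1/2·(1,-5) = (0.5000,-2.5000)
o1: d²=320 > ρ²=50 → inactive
o2: d²=185 > ρ²=50 → inactive
o3: d²=32 ≤ ρ²=50; F_rep = 13·(-4,-4)/32² = (-0.0508,-0.0508)
F = F_att + ΣF_rep = (0.4492,-2.5508)
Δp = p'−p = (0.0225,-0.1275); α = Δx/Fx = (23/1024) / (115/256) = 1/20
check: Δy/Fy = (-653/5120) / (-653/256) = 1/20 ✓

α = 1/20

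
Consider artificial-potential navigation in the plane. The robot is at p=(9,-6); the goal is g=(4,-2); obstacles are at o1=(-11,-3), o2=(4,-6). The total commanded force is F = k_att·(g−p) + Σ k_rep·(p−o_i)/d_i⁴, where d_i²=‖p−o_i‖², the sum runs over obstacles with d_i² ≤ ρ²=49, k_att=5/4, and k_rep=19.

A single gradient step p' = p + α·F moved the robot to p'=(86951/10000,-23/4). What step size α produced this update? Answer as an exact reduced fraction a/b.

α = 1/20

F_att = 5/4·(g−p) = 5/4·(-5,4) = (-6.2500,5.0000)
o1: d²=409 > ρ²=49 → inactive
o2: d²=25 ≤ ρ²=49; F_rep = 19·(5,0)/25² = (0.1520,0.0000)
F = F_att + ΣF_rep = (-6.0980,5.0000)
Δp = p'−p = (-0.3049,0.2500); α = Δx/Fx = (-3049/10000) / (-3049/500) = 1/20
check: Δy/Fy = (1/4) / (5) = 1/20 ✓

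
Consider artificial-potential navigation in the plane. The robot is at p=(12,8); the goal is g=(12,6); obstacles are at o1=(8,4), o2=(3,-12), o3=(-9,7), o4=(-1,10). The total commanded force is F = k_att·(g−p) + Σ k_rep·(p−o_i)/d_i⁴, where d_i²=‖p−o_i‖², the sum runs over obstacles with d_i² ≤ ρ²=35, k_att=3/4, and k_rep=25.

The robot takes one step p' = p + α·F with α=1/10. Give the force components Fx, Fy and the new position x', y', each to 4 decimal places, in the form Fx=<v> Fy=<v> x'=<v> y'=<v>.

F_att = 3/4·(g−p) = 3/4·(0,-2) = (0.0000,-1.5000)
o1: d²=32 ≤ ρ²=35; F_rep = 25·(4,4)/32² = (0.0977,0.0977)
o2: d²=481 > ρ²=35 → inactive
o3: d²=442 > ρ²=35 → inactive
o4: d²=173 > ρ²=35 → inactive
F = F_att + ΣF_rep = (0.0977,-1.4023)
p' = p + 1/10·F = (12.0098,7.8598)

Fx=0.0977 Fy=-1.4023 x'=12.0098 y'=7.8598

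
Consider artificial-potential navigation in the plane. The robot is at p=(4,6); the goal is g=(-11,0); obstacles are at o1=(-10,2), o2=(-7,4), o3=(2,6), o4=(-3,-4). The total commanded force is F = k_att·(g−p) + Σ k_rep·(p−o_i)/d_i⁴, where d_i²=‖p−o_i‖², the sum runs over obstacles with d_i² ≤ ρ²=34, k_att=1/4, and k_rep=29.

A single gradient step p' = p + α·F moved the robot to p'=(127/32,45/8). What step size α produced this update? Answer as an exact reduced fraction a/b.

F_att = 1/4·(g−p) = 1/4·(-15,-6) = (-3.7500,-1.5000)
o1: d²=212 > ρ²=34 → inactive
o2: d²=125 > ρ²=34 → inactive
o3: d²=4 ≤ ρ²=34; F_rep = 29·(2,0)/4² = (3.6250,0.0000)
o4: d²=149 > ρ²=34 → inactive
F = F_att + ΣF_rep = (-0.1250,-1.5000)
Δp = p'−p = (-0.0312,-0.3750); α = Δx/Fx = (-1/32) / (-1/8) = 1/4
check: Δy/Fy = (-3/8) / (-3/2) = 1/4 ✓

α = 1/4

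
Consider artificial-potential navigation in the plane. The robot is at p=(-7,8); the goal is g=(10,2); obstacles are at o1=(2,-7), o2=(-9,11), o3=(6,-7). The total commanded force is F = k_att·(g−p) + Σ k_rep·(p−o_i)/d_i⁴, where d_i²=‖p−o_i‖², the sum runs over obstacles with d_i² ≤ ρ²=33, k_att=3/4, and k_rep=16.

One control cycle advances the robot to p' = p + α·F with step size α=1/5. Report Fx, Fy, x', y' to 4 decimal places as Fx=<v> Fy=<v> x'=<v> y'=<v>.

Fx=12.9393 Fy=-4.7840 x'=-4.4121 y'=7.0432

F_att = 3/4·(g−p) = 3/4·(17,-6) = (12.7500,-4.5000)
o1: d²=306 > ρ²=33 → inactive
o2: d²=13 ≤ ρ²=33; F_rep = 16·(2,-3)/13² = (0.1893,-0.2840)
o3: d²=394 > ρ²=33 → inactive
F = F_att + ΣF_rep = (12.9393,-4.7840)
p' = p + 1/5·F = (-4.4121,7.0432)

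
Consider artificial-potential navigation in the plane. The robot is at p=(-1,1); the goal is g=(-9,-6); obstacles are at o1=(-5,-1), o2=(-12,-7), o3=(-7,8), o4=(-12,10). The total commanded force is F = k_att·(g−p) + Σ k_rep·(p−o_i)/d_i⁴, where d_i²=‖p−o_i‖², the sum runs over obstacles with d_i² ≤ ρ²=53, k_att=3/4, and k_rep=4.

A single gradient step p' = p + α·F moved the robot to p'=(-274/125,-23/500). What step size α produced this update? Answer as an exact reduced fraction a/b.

α = 1/5

F_att = 3/4·(g−p) = 3/4·(-8,-7) = (-6.0000,-5.2500)
o1: d²=20 ≤ ρ²=53; F_rep = 4·(4,2)/20² = (0.0400,0.0200)
o2: d²=185 > ρ²=53 → inactive
o3: d²=85 > ρ²=53 → inactive
o4: d²=202 > ρ²=53 → inactive
F = F_att + ΣF_rep = (-5.9600,-5.2300)
Δp = p'−p = (-1.1920,-1.0460); α = Δx/Fx = (-149/125) / (-149/25) = 1/5
check: Δy/Fy = (-523/500) / (-523/100) = 1/5 ✓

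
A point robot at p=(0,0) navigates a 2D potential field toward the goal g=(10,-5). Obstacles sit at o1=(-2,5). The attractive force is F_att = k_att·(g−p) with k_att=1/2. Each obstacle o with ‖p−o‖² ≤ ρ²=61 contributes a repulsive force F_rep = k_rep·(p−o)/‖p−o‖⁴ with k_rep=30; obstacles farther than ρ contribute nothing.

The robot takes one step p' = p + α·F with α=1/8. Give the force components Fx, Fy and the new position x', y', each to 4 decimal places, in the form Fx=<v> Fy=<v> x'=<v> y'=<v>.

F_att = 1/2·(g−p) = 1/2·(10,-5) = (5.0000,-2.5000)
o1: d²=29 ≤ ρ²=61; F_rep = 30·(2,-5)/29² = (0.0713,-0.1784)
F = F_att + ΣF_rep = (5.0713,-2.6784)
p' = p + 1/8·F = (0.6339,-0.3348)

Fx=5.0713 Fy=-2.6784 x'=0.6339 y'=-0.3348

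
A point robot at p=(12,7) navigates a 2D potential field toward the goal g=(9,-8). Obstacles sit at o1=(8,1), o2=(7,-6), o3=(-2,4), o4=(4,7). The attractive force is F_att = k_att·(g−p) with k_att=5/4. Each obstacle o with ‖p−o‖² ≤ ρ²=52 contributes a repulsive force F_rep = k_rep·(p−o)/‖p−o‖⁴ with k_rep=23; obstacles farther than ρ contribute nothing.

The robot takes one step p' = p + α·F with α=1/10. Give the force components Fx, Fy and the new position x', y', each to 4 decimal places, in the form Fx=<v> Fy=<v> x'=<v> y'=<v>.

Fx=-3.7160 Fy=-18.6990 x'=11.6284 y'=5.1301

F_att = 5/4·(g−p) = 5/4·(-3,-15) = (-3.7500,-18.7500)
o1: d²=52 ≤ ρ²=52; F_rep = 23·(4,6)/52² = (0.0340,0.0510)
o2: d²=194 > ρ²=52 → inactive
o3: d²=205 > ρ²=52 → inactive
o4: d²=64 > ρ²=52 → inactive
F = F_att + ΣF_rep = (-3.7160,-18.6990)
p' = p + 1/10·F = (11.6284,5.1301)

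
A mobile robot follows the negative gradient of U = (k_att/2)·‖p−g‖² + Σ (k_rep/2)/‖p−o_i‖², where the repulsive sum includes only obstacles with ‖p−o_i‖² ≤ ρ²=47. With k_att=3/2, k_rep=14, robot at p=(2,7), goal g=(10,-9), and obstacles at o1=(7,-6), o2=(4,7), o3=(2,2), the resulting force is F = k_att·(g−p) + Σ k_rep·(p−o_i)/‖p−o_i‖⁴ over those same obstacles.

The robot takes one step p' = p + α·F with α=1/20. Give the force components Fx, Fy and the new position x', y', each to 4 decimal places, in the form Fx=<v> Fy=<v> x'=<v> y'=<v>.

F_att = 3/2·(g−p) = 3/2·(8,-16) = (12.0000,-24.0000)
o1: d²=194 > ρ²=47 → inactive
o2: d²=4 ≤ ρ²=47; F_rep = 14·(-2,0)/4² = (-1.7500,0.0000)
o3: d²=25 ≤ ρ²=47; F_rep = 14·(0,5)/25² = (0.0000,0.1120)
F = F_att + ΣF_rep = (10.2500,-23.8880)
p' = p + 1/20·F = (2.5125,5.8056)

Fx=10.2500 Fy=-23.8880 x'=2.5125 y'=5.8056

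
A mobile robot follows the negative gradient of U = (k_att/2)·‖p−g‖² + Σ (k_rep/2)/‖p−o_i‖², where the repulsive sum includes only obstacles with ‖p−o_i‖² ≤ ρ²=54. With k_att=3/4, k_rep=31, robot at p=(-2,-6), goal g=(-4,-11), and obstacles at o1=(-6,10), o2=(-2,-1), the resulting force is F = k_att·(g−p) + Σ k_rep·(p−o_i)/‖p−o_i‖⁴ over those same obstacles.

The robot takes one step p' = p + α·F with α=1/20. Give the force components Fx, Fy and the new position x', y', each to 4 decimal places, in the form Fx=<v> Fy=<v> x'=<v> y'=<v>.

F_att = 3/4·(g−p) = 3/4·(-2,-5) = (-1.5000,-3.7500)
o1: d²=272 > ρ²=54 → inactive
o2: d²=25 ≤ ρ²=54; F_rep = 31·(0,-5)/25² = (0.0000,-0.2480)
F = F_att + ΣF_rep = (-1.5000,-3.9980)
p' = p + 1/20·F = (-2.0750,-6.1999)

Fx=-1.5000 Fy=-3.9980 x'=-2.0750 y'=-6.1999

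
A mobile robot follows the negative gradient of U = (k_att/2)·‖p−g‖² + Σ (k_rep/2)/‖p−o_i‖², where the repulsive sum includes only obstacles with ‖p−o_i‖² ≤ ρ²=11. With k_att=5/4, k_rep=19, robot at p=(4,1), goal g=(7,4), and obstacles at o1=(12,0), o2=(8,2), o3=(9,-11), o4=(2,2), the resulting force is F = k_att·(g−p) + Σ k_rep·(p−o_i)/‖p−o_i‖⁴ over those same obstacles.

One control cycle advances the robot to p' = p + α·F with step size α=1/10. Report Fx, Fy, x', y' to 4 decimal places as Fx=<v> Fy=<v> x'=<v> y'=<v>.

Fx=5.2700 Fy=2.9900 x'=4.5270 y'=1.2990

F_att = 5/4·(g−p) = 5/4·(3,3) = (3.7500,3.7500)
o1: d²=65 > ρ²=11 → inactive
o2: d²=17 > ρ²=11 → inactive
o3: d²=169 > ρ²=11 → inactive
o4: d²=5 ≤ ρ²=11; F_rep = 19·(2,-1)/5² = (1.5200,-0.7600)
F = F_att + ΣF_rep = (5.2700,2.9900)
p' = p + 1/10·F = (4.5270,1.2990)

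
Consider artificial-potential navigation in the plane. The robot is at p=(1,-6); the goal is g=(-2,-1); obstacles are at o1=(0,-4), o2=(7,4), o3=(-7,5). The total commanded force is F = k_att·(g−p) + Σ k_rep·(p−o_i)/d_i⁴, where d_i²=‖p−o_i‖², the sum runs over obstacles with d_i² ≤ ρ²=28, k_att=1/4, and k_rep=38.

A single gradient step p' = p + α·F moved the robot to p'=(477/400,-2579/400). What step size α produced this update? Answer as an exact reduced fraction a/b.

α = 1/4

F_att = 1/4·(g−p) = 1/4·(-3,5) = (-0.7500,1.2500)
o1: d²=5 ≤ ρ²=28; F_rep = 38·(1,-2)/5² = (1.5200,-3.0400)
o2: d²=136 > ρ²=28 → inactive
o3: d²=185 > ρ²=28 → inactive
F = F_att + ΣF_rep = (0.7700,-1.7900)
Δp = p'−p = (0.1925,-0.4475); α = Δx/Fx = (77/400) / (77/100) = 1/4
check: Δy/Fy = (-179/400) / (-179/100) = 1/4 ✓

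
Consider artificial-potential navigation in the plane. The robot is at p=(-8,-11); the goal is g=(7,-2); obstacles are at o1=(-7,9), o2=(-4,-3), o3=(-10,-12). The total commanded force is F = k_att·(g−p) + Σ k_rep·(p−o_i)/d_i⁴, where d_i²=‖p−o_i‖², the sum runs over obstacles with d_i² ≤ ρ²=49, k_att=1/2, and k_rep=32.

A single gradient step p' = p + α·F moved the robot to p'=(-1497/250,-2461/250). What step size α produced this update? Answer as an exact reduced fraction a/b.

α = 1/5

F_att = 1/2·(g−p) = 1/2·(15,9) = (7.5000,4.5000)
o1: d²=401 > ρ²=49 → inactive
o2: d²=80 > ρ²=49 → inactive
o3: d²=5 ≤ ρ²=49; F_rep = 32·(2,1)/5² = (2.5600,1.2800)
F = F_att + ΣF_rep = (10.0600,5.7800)
Δp = p'−p = (2.0120,1.1560); α = Δx/Fx = (503/250) / (503/50) = 1/5
check: Δy/Fy = (289/250) / (289/50) = 1/5 ✓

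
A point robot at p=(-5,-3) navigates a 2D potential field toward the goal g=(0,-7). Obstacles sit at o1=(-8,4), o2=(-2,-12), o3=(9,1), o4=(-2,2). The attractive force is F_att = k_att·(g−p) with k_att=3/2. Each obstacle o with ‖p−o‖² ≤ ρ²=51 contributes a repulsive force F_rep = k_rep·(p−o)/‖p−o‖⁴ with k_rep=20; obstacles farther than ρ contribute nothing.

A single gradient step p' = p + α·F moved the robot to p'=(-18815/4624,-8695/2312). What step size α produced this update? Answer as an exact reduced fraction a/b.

F_att = 3/2·(g−p) = 3/2·(5,-4) = (7.5000,-6.0000)
o1: d²=58 > ρ²=51 → inactive
o2: d²=90 > ρ²=51 → inactive
o3: d²=212 > ρ²=51 → inactive
o4: d²=34 ≤ ρ²=51; F_rep = 20·(-3,-5)/34² = (-0.0519,-0.0865)
F = F_att + ΣF_rep = (7.4481,-6.0865)
Δp = p'−p = (0.9310,-0.7608); α = Δx/Fx = (4305/4624) / (4305/578) = 1/8
check: Δy/Fy = (-1759/2312) / (-1759/289) = 1/8 ✓

α = 1/8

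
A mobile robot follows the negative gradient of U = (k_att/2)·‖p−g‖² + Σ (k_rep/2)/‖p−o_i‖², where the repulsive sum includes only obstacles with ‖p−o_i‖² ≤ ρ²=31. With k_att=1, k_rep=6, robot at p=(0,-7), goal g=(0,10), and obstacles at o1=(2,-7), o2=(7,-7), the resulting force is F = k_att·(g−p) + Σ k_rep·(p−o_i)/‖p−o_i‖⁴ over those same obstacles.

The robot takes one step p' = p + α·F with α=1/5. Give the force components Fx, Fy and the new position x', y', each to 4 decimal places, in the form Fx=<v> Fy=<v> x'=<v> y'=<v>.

Fx=-0.7500 Fy=17.0000 x'=-0.1500 y'=-3.6000

F_att = 1·(g−p) = 1·(0,17) = (0.0000,17.0000)
o1: d²=4 ≤ ρ²=31; F_rep = 6·(-2,0)/4² = (-0.7500,0.0000)
o2: d²=49 > ρ²=31 → inactive
F = F_att + ΣF_rep = (-0.7500,17.0000)
p' = p + 1/5·F = (-0.1500,-3.6000)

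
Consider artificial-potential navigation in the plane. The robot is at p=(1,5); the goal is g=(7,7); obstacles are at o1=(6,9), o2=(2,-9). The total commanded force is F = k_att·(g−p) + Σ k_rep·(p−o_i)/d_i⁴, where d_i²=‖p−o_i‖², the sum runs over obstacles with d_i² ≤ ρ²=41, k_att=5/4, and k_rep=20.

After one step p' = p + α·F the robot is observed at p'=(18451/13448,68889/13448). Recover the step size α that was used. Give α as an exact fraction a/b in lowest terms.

α = 1/20

F_att = 5/4·(g−p) = 5/4·(6,2) = (7.5000,2.5000)
o1: d²=41 ≤ ρ²=41; F_rep = 20·(-5,-4)/41² = (-0.0595,-0.0476)
o2: d²=197 > ρ²=41 → inactive
F = F_att + ΣF_rep = (7.4405,2.4524)
Δp = p'−p = (0.3720,0.1226); α = Δx/Fx = (5003/13448) / (25015/3362) = 1/20
check: Δy/Fy = (1649/13448) / (8245/3362) = 1/20 ✓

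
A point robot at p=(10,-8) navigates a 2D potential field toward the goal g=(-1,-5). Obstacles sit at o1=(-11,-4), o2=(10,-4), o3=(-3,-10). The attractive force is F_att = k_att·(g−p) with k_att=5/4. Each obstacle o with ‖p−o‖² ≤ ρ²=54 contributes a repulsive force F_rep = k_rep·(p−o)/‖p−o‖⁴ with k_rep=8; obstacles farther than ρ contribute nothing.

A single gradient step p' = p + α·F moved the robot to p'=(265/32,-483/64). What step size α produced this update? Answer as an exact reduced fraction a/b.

α = 1/8

F_att = 5/4·(g−p) = 5/4·(-11,3) = (-13.7500,3.7500)
o1: d²=457 > ρ²=54 → inactive
o2: d²=16 ≤ ρ²=54; F_rep = 8·(0,-4)/16² = (0.0000,-0.1250)
o3: d²=173 > ρ²=54 → inactive
F = F_att + ΣF_rep = (-13.7500,3.6250)
Δp = p'−p = (-1.7188,0.4531); α = Δx/Fx = (-55/32) / (-55/4) = 1/8
check: Δy/Fy = (29/64) / (29/8) = 1/8 ✓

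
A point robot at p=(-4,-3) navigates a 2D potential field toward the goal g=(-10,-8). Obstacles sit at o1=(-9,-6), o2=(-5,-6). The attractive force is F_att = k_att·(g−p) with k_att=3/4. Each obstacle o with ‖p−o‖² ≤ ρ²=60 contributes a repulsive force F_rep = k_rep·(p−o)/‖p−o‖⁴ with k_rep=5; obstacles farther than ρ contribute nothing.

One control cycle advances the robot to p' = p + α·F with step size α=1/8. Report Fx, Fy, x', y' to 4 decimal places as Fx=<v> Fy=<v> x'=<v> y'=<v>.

F_att = 3/4·(g−p) = 3/4·(-6,-5) = (-4.5000,-3.7500)
o1: d²=34 ≤ ρ²=60; F_rep = 5·(5,3)/34² = (0.0216,0.0130)
o2: d²=10 ≤ ρ²=60; F_rep = 5·(1,3)/10² = (0.0500,0.1500)
F = F_att + ΣF_rep = (-4.4284,-3.5870)
p' = p + 1/8·F = (-4.5535,-3.4484)

Fx=-4.4284 Fy=-3.5870 x'=-4.5535 y'=-3.4484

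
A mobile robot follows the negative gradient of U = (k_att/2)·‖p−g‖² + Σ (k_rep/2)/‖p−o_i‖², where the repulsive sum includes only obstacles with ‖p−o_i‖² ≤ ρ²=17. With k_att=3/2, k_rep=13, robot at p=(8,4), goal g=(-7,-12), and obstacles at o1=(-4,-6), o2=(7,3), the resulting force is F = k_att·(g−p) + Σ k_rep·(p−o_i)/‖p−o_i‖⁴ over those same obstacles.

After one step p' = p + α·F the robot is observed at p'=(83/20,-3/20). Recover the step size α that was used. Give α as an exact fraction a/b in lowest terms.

F_att = 3/2·(g−p) = 3/2·(-15,-16) = (-22.5000,-24.0000)
o1: d²=244 > ρ²=17 → inactive
o2: d²=2 ≤ ρ²=17; F_rep = 13·(1,1)/2² = (3.2500,3.2500)
F = F_att + ΣF_rep = (-19.2500,-20.7500)
Δp = p'−p = (-3.8500,-4.1500); α = Δx/Fx = (-77/20) / (-77/4) = 1/5
check: Δy/Fy = (-83/20) / (-83/4) = 1/5 ✓

α = 1/5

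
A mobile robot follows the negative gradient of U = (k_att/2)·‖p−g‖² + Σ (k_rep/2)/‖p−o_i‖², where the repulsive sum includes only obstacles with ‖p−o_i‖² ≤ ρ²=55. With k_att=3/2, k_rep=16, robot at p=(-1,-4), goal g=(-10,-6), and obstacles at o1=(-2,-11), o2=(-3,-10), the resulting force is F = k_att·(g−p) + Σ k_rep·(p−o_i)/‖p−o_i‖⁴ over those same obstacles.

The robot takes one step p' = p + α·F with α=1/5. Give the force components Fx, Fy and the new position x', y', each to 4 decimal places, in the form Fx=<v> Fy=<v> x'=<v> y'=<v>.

Fx=-13.4736 Fy=-2.8952 x'=-3.6947 y'=-4.5790

F_att = 3/2·(g−p) = 3/2·(-9,-2) = (-13.5000,-3.0000)
o1: d²=50 ≤ ρ²=55; F_rep = 16·(1,7)/50² = (0.0064,0.0448)
o2: d²=40 ≤ ρ²=55; F_rep = 16·(2,6)/40² = (0.0200,0.0600)
F = F_att + ΣF_rep = (-13.4736,-2.8952)
p' = p + 1/5·F = (-3.6947,-4.5790)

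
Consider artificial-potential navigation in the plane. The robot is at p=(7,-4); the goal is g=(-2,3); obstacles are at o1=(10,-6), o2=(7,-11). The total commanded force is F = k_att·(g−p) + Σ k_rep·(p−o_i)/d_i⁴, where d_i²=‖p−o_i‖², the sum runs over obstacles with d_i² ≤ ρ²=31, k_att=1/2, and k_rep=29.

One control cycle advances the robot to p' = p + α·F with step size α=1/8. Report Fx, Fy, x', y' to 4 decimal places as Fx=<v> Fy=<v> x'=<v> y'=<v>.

F_att = 1/2·(g−p) = 1/2·(-9,7) = (-4.5000,3.5000)
o1: d²=13 ≤ ρ²=31; F_rep = 29·(-3,2)/13² = (-0.5148,0.3432)
o2: d²=49 > ρ²=31 → inactive
F = F_att + ΣF_rep = (-5.0148,3.8432)
p' = p + 1/8·F = (6.3732,-3.5196)

Fx=-5.0148 Fy=3.8432 x'=6.3732 y'=-3.5196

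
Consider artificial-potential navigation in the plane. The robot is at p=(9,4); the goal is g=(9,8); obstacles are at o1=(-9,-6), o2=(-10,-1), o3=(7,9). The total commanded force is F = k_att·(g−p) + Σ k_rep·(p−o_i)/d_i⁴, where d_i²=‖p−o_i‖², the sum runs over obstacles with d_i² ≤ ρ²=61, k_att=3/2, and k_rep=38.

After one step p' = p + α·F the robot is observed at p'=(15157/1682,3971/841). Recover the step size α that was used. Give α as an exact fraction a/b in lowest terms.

α = 1/8

F_att = 3/2·(g−p) = 3/2·(0,4) = (0.0000,6.0000)
o1: d²=424 > ρ²=61 → inactive
o2: d²=386 > ρ²=61 → inactive
o3: d²=29 ≤ ρ²=61; F_rep = 38·(2,-5)/29² = (0.0904,-0.2259)
F = F_att + ΣF_rep = (0.0904,5.7741)
Δp = p'−p = (0.0113,0.7218); α = Δx/Fx = (19/1682) / (76/841) = 1/8
check: Δy/Fy = (607/841) / (4856/841) = 1/8 ✓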